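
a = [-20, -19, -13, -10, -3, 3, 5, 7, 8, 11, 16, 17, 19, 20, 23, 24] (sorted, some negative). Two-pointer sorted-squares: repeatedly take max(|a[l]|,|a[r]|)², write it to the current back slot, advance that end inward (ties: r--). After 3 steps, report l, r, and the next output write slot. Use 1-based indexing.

l=1 r=16: |-20|<=|24| out[16]=576, r--
l=1 r=15: |-20|<=|23| out[15]=529, r--
l=1 r=14: |-20|<=|20| out[14]=400, r--

l=1, r=13, next write slot=13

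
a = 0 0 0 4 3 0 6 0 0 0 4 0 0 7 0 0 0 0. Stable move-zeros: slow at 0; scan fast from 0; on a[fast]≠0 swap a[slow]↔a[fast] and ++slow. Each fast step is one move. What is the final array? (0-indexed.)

[4, 3, 6, 4, 7, 0, 0, 0, 0, 0, 0, 0, 0, 0, 0, 0, 0, 0]

(s=0,f=0) a[fast]=0 → fast++
(s=0,f=1) a[fast]=0 → fast++
(s=0,f=2) a[fast]=0 → fast++
(s=0,f=3) a[fast]=4≠0 swap→a[0]=4 → slow++,fast++
(s=1,f=4) a[fast]=3≠0 swap→a[1]=3 → slow++,fast++
(s=2,f=5) a[fast]=0 → fast++
(s=2,f=6) a[fast]=6≠0 swap→a[2]=6 → slow++,fast++
(s=3,f=7) a[fast]=0 → fast++
(s=3,f=8) a[fast]=0 → fast++
(s=3,f=9) a[fast]=0 → fast++
(s=3,f=10) a[fast]=4≠0 swap→a[3]=4 → slow++,fast++
(s=4,f=11) a[fast]=0 → fast++
(s=4,f=12) a[fast]=0 → fast++
(s=4,f=13) a[fast]=7≠0 swap→a[4]=7 → slow++,fast++
(s=5,f=14) a[fast]=0 → fast++
(s=5,f=15) a[fast]=0 → fast++
(s=5,f=16) a[fast]=0 → fast++
(s=5,f=17) a[fast]=0 → fast++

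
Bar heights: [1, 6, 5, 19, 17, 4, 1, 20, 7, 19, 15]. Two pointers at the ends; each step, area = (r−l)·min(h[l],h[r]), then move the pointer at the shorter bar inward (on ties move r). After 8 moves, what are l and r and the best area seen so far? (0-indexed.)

[0,10] min(1,15)*10=10 best=10 * → l++
[1,10] min(6,15)*9=54 best=54 * → l++
[2,10] min(5,15)*8=40 best=54 → l++
[3,10] min(19,15)*7=105 best=105 * → r--
[3,9] min(19,19)*6=114 best=114 * → r--
[3,8] min(19,7)*5=35 best=114 → r--
[3,7] min(19,20)*4=76 best=114 → l++
[4,7] min(17,20)*3=51 best=114 → l++

l=5, r=7, best area=114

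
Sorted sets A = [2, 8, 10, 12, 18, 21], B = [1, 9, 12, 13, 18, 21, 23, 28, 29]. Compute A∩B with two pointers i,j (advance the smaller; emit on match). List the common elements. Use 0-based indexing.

i=0 j=0: 2>1, j++
i=0 j=1: 2<9, i++
i=1 j=1: 8<9, i++
i=2 j=1: 10>9, j++
i=2 j=2: 10<12, i++
i=3 j=2: 12==12 emit, i++,j++
i=4 j=3: 18>13, j++
i=4 j=4: 18==18 emit, i++,j++
i=5 j=5: 21==21 emit, i++,j++

intersection = [12, 18, 21]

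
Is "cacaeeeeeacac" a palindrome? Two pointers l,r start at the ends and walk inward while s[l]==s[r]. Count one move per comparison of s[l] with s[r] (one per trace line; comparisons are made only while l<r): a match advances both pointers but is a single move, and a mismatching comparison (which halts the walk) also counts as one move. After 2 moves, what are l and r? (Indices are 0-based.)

l=0 r=12: 'c'=='c', l++,r--
l=1 r=11: 'a'=='a', l++,r--

l=2, r=10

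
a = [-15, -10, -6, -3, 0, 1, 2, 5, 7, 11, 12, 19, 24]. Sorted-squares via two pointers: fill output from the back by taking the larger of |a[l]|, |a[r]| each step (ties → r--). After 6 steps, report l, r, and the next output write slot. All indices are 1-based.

[1,13] |-15|<=|24| out[13]=576 → r--
[1,12] |-15|<=|19| out[12]=361 → r--
[1,11] |-15|>|12| out[11]=225 → l++
[2,11] |-10|<=|12| out[10]=144 → r--
[2,10] |-10|<=|11| out[9]=121 → r--
[2,9] |-10|>|7| out[8]=100 → l++

l=3, r=9, next write slot=7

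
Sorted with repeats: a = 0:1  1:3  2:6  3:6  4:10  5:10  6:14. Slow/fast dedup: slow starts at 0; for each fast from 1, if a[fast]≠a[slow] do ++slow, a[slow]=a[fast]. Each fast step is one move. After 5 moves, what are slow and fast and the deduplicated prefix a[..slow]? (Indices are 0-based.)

(s=0,f=1) a[fast]=3≠a[slow]=1 write a[1]=3 → slow++,fast++
(s=1,f=2) a[fast]=6≠a[slow]=3 write a[2]=6 → slow++,fast++
(s=2,f=3) a[fast]=6=a[slow] dup → fast++
(s=2,f=4) a[fast]=10≠a[slow]=6 write a[3]=10 → slow++,fast++
(s=3,f=5) a[fast]=10=a[slow] dup → fast++

slow=3, fast=6, prefix=[1, 3, 6, 10]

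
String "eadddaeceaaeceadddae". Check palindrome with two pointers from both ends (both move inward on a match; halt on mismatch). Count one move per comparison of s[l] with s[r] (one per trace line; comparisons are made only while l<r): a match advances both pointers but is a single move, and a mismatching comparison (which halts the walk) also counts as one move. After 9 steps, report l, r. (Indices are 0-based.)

[0,19] 'e'=='e' → l++,r--
[1,18] 'a'=='a' → l++,r--
[2,17] 'd'=='d' → l++,r--
[3,16] 'd'=='d' → l++,r--
[4,15] 'd'=='d' → l++,r--
[5,14] 'a'=='a' → l++,r--
[6,13] 'e'=='e' → l++,r--
[7,12] 'c'=='c' → l++,r--
[8,11] 'e'=='e' → l++,r--

l=9, r=10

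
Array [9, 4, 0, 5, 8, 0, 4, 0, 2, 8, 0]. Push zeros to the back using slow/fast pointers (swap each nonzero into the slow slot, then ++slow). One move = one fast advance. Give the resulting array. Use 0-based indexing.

(s=0,f=0) a[fast]=9≠0 swap→a[0]=9 → slow++,fast++
(s=1,f=1) a[fast]=4≠0 swap→a[1]=4 → slow++,fast++
(s=2,f=2) a[fast]=0 → fast++
(s=2,f=3) a[fast]=5≠0 swap→a[2]=5 → slow++,fast++
(s=3,f=4) a[fast]=8≠0 swap→a[3]=8 → slow++,fast++
(s=4,f=5) a[fast]=0 → fast++
(s=4,f=6) a[fast]=4≠0 swap→a[4]=4 → slow++,fast++
(s=5,f=7) a[fast]=0 → fast++
(s=5,f=8) a[fast]=2≠0 swap→a[5]=2 → slow++,fast++
(s=6,f=9) a[fast]=8≠0 swap→a[6]=8 → slow++,fast++
(s=7,f=10) a[fast]=0 → fast++

[9, 4, 5, 8, 4, 2, 8, 0, 0, 0, 0]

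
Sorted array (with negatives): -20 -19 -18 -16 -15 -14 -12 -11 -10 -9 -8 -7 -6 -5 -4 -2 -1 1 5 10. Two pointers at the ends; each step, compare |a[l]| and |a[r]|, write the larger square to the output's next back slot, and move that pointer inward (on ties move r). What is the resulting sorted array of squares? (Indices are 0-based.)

[1, 1, 4, 16, 25, 25, 36, 49, 64, 81, 100, 100, 121, 144, 196, 225, 256, 324, 361, 400]

[0,19] |-20|>|10| out[19]=400 → l++
[1,19] |-19|>|10| out[18]=361 → l++
[2,19] |-18|>|10| out[17]=324 → l++
[3,19] |-16|>|10| out[16]=256 → l++
[4,19] |-15|>|10| out[15]=225 → l++
[5,19] |-14|>|10| out[14]=196 → l++
[6,19] |-12|>|10| out[13]=144 → l++
[7,19] |-11|>|10| out[12]=121 → l++
[8,19] |-10|<=|10| out[11]=100 → r--
[8,18] |-10|>|5| out[10]=100 → l++
[9,18] |-9|>|5| out[9]=81 → l++
[10,18] |-8|>|5| out[8]=64 → l++
[11,18] |-7|>|5| out[7]=49 → l++
[12,18] |-6|>|5| out[6]=36 → l++
[13,18] |-5|<=|5| out[5]=25 → r--
[13,17] |-5|>|1| out[4]=25 → l++
[14,17] |-4|>|1| out[3]=16 → l++
[15,17] |-2|>|1| out[2]=4 → l++
[16,17] |-1|<=|1| out[1]=1 → r--
[16,16] |-1|<=|-1| out[0]=1 → r--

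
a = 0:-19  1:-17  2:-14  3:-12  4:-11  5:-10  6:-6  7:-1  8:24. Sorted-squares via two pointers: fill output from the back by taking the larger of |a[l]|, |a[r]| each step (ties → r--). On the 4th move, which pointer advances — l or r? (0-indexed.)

l

[0,8] |-19|<=|24| out[8]=576 → r--
[0,7] |-19|>|-1| out[7]=361 → l++
[1,7] |-17|>|-1| out[6]=289 → l++
[2,7] |-14|>|-1| out[5]=196 → l++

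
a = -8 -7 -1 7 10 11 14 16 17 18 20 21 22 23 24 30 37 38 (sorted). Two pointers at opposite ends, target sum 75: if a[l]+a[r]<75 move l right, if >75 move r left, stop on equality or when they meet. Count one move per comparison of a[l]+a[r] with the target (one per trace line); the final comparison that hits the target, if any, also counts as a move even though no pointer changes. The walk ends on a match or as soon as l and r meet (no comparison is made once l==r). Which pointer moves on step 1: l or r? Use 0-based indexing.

l

l=0 r=17: -8+38=30 <75, l++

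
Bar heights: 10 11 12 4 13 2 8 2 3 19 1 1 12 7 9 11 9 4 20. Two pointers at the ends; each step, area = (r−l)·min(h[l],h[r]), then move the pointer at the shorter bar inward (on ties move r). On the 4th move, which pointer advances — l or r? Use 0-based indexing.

l

l=0 r=18: min(10,20)*18=180 best=180 *, l++
l=1 r=18: min(11,20)*17=187 best=187 *, l++
l=2 r=18: min(12,20)*16=192 best=192 *, l++
l=3 r=18: min(4,20)*15=60 best=192, l++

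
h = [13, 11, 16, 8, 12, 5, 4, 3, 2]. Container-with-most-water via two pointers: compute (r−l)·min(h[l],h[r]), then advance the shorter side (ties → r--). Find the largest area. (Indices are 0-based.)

[0,8] min(13,2)*8=16 best=16 * → r--
[0,7] min(13,3)*7=21 best=21 * → r--
[0,6] min(13,4)*6=24 best=24 * → r--
[0,5] min(13,5)*5=25 best=25 * → r--
[0,4] min(13,12)*4=48 best=48 * → r--
[0,3] min(13,8)*3=24 best=48 → r--
[0,2] min(13,16)*2=26 best=48 → l++
[1,2] min(11,16)*1=11 best=48 → l++

max area = 48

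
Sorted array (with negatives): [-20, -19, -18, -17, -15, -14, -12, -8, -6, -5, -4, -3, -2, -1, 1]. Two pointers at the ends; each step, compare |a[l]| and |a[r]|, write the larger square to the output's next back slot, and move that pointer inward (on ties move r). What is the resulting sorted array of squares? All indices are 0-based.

[0,14] |-20|>|1| out[14]=400 → l++
[1,14] |-19|>|1| out[13]=361 → l++
[2,14] |-18|>|1| out[12]=324 → l++
[3,14] |-17|>|1| out[11]=289 → l++
[4,14] |-15|>|1| out[10]=225 → l++
[5,14] |-14|>|1| out[9]=196 → l++
[6,14] |-12|>|1| out[8]=144 → l++
[7,14] |-8|>|1| out[7]=64 → l++
[8,14] |-6|>|1| out[6]=36 → l++
[9,14] |-5|>|1| out[5]=25 → l++
[10,14] |-4|>|1| out[4]=16 → l++
[11,14] |-3|>|1| out[3]=9 → l++
[12,14] |-2|>|1| out[2]=4 → l++
[13,14] |-1|<=|1| out[1]=1 → r--
[13,13] |-1|<=|-1| out[0]=1 → r--

[1, 1, 4, 9, 16, 25, 36, 64, 144, 196, 225, 289, 324, 361, 400]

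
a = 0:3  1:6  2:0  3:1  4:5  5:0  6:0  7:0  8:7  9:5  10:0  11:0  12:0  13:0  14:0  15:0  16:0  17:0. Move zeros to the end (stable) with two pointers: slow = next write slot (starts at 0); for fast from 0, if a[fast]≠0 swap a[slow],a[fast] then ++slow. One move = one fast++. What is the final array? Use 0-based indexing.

[3, 6, 1, 5, 7, 5, 0, 0, 0, 0, 0, 0, 0, 0, 0, 0, 0, 0]

(s=0,f=0) a[fast]=3≠0 swap→a[0]=3 → slow++,fast++
(s=1,f=1) a[fast]=6≠0 swap→a[1]=6 → slow++,fast++
(s=2,f=2) a[fast]=0 → fast++
(s=2,f=3) a[fast]=1≠0 swap→a[2]=1 → slow++,fast++
(s=3,f=4) a[fast]=5≠0 swap→a[3]=5 → slow++,fast++
(s=4,f=5) a[fast]=0 → fast++
(s=4,f=6) a[fast]=0 → fast++
(s=4,f=7) a[fast]=0 → fast++
(s=4,f=8) a[fast]=7≠0 swap→a[4]=7 → slow++,fast++
(s=5,f=9) a[fast]=5≠0 swap→a[5]=5 → slow++,fast++
(s=6,f=10) a[fast]=0 → fast++
(s=6,f=11) a[fast]=0 → fast++
(s=6,f=12) a[fast]=0 → fast++
(s=6,f=13) a[fast]=0 → fast++
(s=6,f=14) a[fast]=0 → fast++
(s=6,f=15) a[fast]=0 → fast++
(s=6,f=16) a[fast]=0 → fast++
(s=6,f=17) a[fast]=0 → fast++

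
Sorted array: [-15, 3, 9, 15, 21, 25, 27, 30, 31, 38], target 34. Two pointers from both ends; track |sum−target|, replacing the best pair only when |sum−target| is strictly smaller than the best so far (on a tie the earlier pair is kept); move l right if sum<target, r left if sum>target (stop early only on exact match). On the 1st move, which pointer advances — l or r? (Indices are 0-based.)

l=0 r=9: -15+38=23 d=11 *, l++

l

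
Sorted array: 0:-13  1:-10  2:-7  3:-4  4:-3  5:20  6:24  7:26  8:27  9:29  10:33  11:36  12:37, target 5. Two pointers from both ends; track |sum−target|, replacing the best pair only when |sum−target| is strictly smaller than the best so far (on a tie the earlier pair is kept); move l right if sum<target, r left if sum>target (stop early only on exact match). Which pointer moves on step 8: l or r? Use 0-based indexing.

[0,12] -13+37=24 d=19 * → r--
[0,11] -13+36=23 d=18 * → r--
[0,10] -13+33=20 d=15 * → r--
[0,9] -13+29=16 d=11 * → r--
[0,8] -13+27=14 d=9 * → r--
[0,7] -13+26=13 d=8 * → r--
[0,6] -13+24=11 d=6 * → r--
[0,5] -13+20=7 d=2 * → r--

r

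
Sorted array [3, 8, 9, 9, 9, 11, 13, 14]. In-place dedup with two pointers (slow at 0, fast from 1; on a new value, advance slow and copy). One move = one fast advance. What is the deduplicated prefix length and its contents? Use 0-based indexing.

(s=0,f=1) a[fast]=8≠a[slow]=3 write a[1]=8 → slow++,fast++
(s=1,f=2) a[fast]=9≠a[slow]=8 write a[2]=9 → slow++,fast++
(s=2,f=3) a[fast]=9=a[slow] dup → fast++
(s=2,f=4) a[fast]=9=a[slow] dup → fast++
(s=2,f=5) a[fast]=11≠a[slow]=9 write a[3]=11 → slow++,fast++
(s=3,f=6) a[fast]=13≠a[slow]=11 write a[4]=13 → slow++,fast++
(s=4,f=7) a[fast]=14≠a[slow]=13 write a[5]=14 → slow++,fast++

length 6; prefix = [3, 8, 9, 11, 13, 14]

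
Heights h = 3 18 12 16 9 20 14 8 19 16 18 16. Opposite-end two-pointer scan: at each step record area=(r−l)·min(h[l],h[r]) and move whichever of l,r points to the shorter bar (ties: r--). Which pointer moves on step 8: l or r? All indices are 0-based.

[0,11] min(3,16)*11=33 best=33 * → l++
[1,11] min(18,16)*10=160 best=160 * → r--
[1,10] min(18,18)*9=162 best=162 * → r--
[1,9] min(18,16)*8=128 best=162 → r--
[1,8] min(18,19)*7=126 best=162 → l++
[2,8] min(12,19)*6=72 best=162 → l++
[3,8] min(16,19)*5=80 best=162 → l++
[4,8] min(9,19)*4=36 best=162 → l++

l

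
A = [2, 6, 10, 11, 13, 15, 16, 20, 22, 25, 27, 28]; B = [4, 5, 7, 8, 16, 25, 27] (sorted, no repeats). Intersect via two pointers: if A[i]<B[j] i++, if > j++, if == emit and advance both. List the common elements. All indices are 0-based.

[i=0,j=0] 2<4 → i++
[i=1,j=0] 6>4 → j++
[i=1,j=1] 6>5 → j++
[i=1,j=2] 6<7 → i++
[i=2,j=2] 10>7 → j++
[i=2,j=3] 10>8 → j++
[i=2,j=4] 10<16 → i++
[i=3,j=4] 11<16 → i++
[i=4,j=4] 13<16 → i++
[i=5,j=4] 15<16 → i++
[i=6,j=4] 16==16 emit → i++,j++
[i=7,j=5] 20<25 → i++
[i=8,j=5] 22<25 → i++
[i=9,j=5] 25==25 emit → i++,j++
[i=10,j=6] 27==27 emit → i++,j++

intersection = [16, 25, 27]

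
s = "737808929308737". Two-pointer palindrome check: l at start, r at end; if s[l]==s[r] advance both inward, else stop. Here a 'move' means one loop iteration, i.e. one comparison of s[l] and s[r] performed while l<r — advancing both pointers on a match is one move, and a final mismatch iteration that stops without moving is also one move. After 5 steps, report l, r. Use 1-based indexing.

l=6, r=10

l=1 r=15: '7'=='7', l++,r--
l=2 r=14: '3'=='3', l++,r--
l=3 r=13: '7'=='7', l++,r--
l=4 r=12: '8'=='8', l++,r--
l=5 r=11: '0'=='0', l++,r--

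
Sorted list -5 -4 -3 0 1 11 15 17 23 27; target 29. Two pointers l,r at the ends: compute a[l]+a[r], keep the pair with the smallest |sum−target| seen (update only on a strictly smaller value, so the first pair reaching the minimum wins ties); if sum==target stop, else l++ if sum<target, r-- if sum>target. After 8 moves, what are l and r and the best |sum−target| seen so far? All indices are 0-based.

l=0 r=9: -5+27=22 d=7 *, l++
l=1 r=9: -4+27=23 d=6 *, l++
l=2 r=9: -3+27=24 d=5 *, l++
l=3 r=9: 0+27=27 d=2 *, l++
l=4 r=9: 1+27=28 d=1 *, l++
l=5 r=9: 11+27=38 d=9, r--
l=5 r=8: 11+23=34 d=5, r--
l=5 r=7: 11+17=28 d=1, l++

l=6, r=7, best |Δ|=1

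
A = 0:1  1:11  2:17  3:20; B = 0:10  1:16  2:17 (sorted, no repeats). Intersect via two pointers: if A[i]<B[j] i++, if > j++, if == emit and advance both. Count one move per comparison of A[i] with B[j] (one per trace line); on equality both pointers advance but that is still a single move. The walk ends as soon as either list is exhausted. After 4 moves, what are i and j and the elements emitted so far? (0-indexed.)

i=0 j=0: 1<10, i++
i=1 j=0: 11>10, j++
i=1 j=1: 11<16, i++
i=2 j=1: 17>16, j++

i=2, j=2, emitted=[]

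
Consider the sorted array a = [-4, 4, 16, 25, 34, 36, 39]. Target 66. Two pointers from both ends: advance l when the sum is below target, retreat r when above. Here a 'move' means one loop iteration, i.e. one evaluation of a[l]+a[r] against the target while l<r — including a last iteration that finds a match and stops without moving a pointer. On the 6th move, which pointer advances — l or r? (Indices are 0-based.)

r

l=0 r=6: -4+39=35 <66, l++
l=1 r=6: 4+39=43 <66, l++
l=2 r=6: 16+39=55 <66, l++
l=3 r=6: 25+39=64 <66, l++
l=4 r=6: 34+39=73 >66, r--
l=4 r=5: 34+36=70 >66, r--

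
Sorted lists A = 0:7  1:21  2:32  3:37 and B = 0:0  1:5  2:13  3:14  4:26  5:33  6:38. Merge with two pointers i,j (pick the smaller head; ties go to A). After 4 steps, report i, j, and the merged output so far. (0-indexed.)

i=1, j=3, merged so far=[0, 5, 7, 13]

[i=0,j=0] A[i]=7>B[j]=0 take 0 → j++
[i=0,j=1] A[i]=7>B[j]=5 take 5 → j++
[i=0,j=2] A[i]=7<=B[j]=13 take 7 → i++
[i=1,j=2] A[i]=21>B[j]=13 take 13 → j++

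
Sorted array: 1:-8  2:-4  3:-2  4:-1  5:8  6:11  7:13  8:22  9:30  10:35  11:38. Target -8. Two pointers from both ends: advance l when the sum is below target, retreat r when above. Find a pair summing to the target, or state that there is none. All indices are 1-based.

no pair

[1,11] -8+38=30 >-8 → r--
[1,10] -8+35=27 >-8 → r--
[1,9] -8+30=22 >-8 → r--
[1,8] -8+22=14 >-8 → r--
[1,7] -8+13=5 >-8 → r--
[1,6] -8+11=3 >-8 → r--
[1,5] -8+8=0 >-8 → r--
[1,4] -8+-1=-9 <-8 → l++
[2,4] -4+-1=-5 >-8 → r--
[2,3] -4+-2=-6 >-8 → r--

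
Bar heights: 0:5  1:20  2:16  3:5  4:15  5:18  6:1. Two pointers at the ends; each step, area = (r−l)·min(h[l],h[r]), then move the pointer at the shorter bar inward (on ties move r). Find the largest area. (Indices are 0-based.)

[0,6] min(5,1)*6=6 best=6 * → r--
[0,5] min(5,18)*5=25 best=25 * → l++
[1,5] min(20,18)*4=72 best=72 * → r--
[1,4] min(20,15)*3=45 best=72 → r--
[1,3] min(20,5)*2=10 best=72 → r--
[1,2] min(20,16)*1=16 best=72 → r--

max area = 72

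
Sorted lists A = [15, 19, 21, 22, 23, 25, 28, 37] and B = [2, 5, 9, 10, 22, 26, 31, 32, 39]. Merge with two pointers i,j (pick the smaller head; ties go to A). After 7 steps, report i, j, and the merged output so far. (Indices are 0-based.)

i=0 j=0: A[i]=15>B[j]=2 take 2, j++
i=0 j=1: A[i]=15>B[j]=5 take 5, j++
i=0 j=2: A[i]=15>B[j]=9 take 9, j++
i=0 j=3: A[i]=15>B[j]=10 take 10, j++
i=0 j=4: A[i]=15<=B[j]=22 take 15, i++
i=1 j=4: A[i]=19<=B[j]=22 take 19, i++
i=2 j=4: A[i]=21<=B[j]=22 take 21, i++

i=3, j=4, merged so far=[2, 5, 9, 10, 15, 19, 21]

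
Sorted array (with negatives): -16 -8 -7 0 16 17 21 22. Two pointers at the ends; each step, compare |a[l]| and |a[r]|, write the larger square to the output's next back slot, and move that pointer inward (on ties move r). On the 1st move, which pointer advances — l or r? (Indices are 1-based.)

l=1 r=8: |-16|<=|22| out[8]=484, r--

r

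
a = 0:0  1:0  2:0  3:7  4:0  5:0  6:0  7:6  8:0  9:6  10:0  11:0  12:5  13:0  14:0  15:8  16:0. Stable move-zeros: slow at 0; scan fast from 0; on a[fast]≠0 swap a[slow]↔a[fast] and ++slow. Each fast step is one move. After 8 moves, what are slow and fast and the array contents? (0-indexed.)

(s=0,f=0) a[fast]=0 → fast++
(s=0,f=1) a[fast]=0 → fast++
(s=0,f=2) a[fast]=0 → fast++
(s=0,f=3) a[fast]=7≠0 swap→a[0]=7 → slow++,fast++
(s=1,f=4) a[fast]=0 → fast++
(s=1,f=5) a[fast]=0 → fast++
(s=1,f=6) a[fast]=0 → fast++
(s=1,f=7) a[fast]=6≠0 swap→a[1]=6 → slow++,fast++

slow=2, fast=8, a=[7, 6, 0, 0, 0, 0, 0, 0, 0, 6, 0, 0, 5, 0, 0, 8, 0]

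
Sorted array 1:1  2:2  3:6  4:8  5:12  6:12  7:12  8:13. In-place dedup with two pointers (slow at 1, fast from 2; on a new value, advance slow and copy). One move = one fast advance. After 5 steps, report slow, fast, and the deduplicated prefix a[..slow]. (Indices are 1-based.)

slow=1 fast=2: a[fast]=2≠a[slow]=1 write a[2]=2, slow++,fast++
slow=2 fast=3: a[fast]=6≠a[slow]=2 write a[3]=6, slow++,fast++
slow=3 fast=4: a[fast]=8≠a[slow]=6 write a[4]=8, slow++,fast++
slow=4 fast=5: a[fast]=12≠a[slow]=8 write a[5]=12, slow++,fast++
slow=5 fast=6: a[fast]=12=a[slow] dup, fast++

slow=5, fast=7, prefix=[1, 2, 6, 8, 12]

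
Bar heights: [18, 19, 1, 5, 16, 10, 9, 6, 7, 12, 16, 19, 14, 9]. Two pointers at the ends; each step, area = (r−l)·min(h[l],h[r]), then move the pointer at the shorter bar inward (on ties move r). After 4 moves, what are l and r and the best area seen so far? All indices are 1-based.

l=1 r=14: min(18,9)*13=117 best=117 *, r--
l=1 r=13: min(18,14)*12=168 best=168 *, r--
l=1 r=12: min(18,19)*11=198 best=198 *, l++
l=2 r=12: min(19,19)*10=190 best=198, r--

l=2, r=11, best area=198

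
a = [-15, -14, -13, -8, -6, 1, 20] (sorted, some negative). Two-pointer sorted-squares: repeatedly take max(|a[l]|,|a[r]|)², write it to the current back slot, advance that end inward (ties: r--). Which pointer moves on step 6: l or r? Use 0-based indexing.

l=0 r=6: |-15|<=|20| out[6]=400, r--
l=0 r=5: |-15|>|1| out[5]=225, l++
l=1 r=5: |-14|>|1| out[4]=196, l++
l=2 r=5: |-13|>|1| out[3]=169, l++
l=3 r=5: |-8|>|1| out[2]=64, l++
l=4 r=5: |-6|>|1| out[1]=36, l++

l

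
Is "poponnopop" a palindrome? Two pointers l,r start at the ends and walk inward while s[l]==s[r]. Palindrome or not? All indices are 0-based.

[0,9] 'p'=='p' → l++,r--
[1,8] 'o'=='o' → l++,r--
[2,7] 'p'=='p' → l++,r--
[3,6] 'o'=='o' → l++,r--
[4,5] 'n'=='n' → l++,r--

palindrome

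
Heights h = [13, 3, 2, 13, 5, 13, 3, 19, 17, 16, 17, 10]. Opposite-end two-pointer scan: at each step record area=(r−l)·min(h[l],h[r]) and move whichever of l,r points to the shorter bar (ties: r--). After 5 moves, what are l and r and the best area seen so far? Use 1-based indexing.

l=1 r=12: min(13,10)*11=110 best=110 *, r--
l=1 r=11: min(13,17)*10=130 best=130 *, l++
l=2 r=11: min(3,17)*9=27 best=130, l++
l=3 r=11: min(2,17)*8=16 best=130, l++
l=4 r=11: min(13,17)*7=91 best=130, l++

l=5, r=11, best area=130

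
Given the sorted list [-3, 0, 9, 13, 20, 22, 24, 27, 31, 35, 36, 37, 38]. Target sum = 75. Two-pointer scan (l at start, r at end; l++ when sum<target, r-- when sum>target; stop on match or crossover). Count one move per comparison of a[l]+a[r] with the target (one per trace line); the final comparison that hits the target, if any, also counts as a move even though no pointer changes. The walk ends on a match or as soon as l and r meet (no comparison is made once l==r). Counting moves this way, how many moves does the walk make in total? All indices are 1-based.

[1,13] -3+38=35 <75 → l++
[2,13] 0+38=38 <75 → l++
[3,13] 9+38=47 <75 → l++
[4,13] 13+38=51 <75 → l++
[5,13] 20+38=58 <75 → l++
[6,13] 22+38=60 <75 → l++
[7,13] 24+38=62 <75 → l++
[8,13] 27+38=65 <75 → l++
[9,13] 31+38=69 <75 → l++
[10,13] 35+38=73 <75 → l++
[11,13] 36+38=74 <75 → l++
[12,13] 37+38=75 → found

12 moves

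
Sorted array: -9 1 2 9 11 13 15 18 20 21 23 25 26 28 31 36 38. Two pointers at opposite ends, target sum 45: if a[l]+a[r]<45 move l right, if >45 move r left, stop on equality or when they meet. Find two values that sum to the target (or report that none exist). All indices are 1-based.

l=1 r=17: -9+38=29 <45, l++
l=2 r=17: 1+38=39 <45, l++
l=3 r=17: 2+38=40 <45, l++
l=4 r=17: 9+38=47 >45, r--
l=4 r=16: 9+36=45, found

(9, 36)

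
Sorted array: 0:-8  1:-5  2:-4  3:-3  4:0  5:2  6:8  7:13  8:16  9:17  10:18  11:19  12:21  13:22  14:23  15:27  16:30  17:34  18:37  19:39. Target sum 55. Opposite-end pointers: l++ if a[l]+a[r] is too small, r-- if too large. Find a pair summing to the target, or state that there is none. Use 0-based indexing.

[0,19] -8+39=31 <55 → l++
[1,19] -5+39=34 <55 → l++
[2,19] -4+39=35 <55 → l++
[3,19] -3+39=36 <55 → l++
[4,19] 0+39=39 <55 → l++
[5,19] 2+39=41 <55 → l++
[6,19] 8+39=47 <55 → l++
[7,19] 13+39=52 <55 → l++
[8,19] 16+39=55 → found

(16, 39)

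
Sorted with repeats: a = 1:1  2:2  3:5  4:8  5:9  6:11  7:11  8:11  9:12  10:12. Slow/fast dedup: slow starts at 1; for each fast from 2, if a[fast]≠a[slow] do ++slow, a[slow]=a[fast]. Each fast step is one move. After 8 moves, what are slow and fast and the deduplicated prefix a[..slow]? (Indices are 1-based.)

slow=1 fast=2: a[fast]=2≠a[slow]=1 write a[2]=2, slow++,fast++
slow=2 fast=3: a[fast]=5≠a[slow]=2 write a[3]=5, slow++,fast++
slow=3 fast=4: a[fast]=8≠a[slow]=5 write a[4]=8, slow++,fast++
slow=4 fast=5: a[fast]=9≠a[slow]=8 write a[5]=9, slow++,fast++
slow=5 fast=6: a[fast]=11≠a[slow]=9 write a[6]=11, slow++,fast++
slow=6 fast=7: a[fast]=11=a[slow] dup, fast++
slow=6 fast=8: a[fast]=11=a[slow] dup, fast++
slow=6 fast=9: a[fast]=12≠a[slow]=11 write a[7]=12, slow++,fast++

slow=7, fast=10, prefix=[1, 2, 5, 8, 9, 11, 12]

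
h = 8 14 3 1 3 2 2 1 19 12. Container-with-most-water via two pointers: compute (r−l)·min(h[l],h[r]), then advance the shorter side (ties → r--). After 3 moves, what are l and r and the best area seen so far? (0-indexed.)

[0,9] min(8,12)*9=72 best=72 * → l++
[1,9] min(14,12)*8=96 best=96 * → r--
[1,8] min(14,19)*7=98 best=98 * → l++

l=2, r=8, best area=98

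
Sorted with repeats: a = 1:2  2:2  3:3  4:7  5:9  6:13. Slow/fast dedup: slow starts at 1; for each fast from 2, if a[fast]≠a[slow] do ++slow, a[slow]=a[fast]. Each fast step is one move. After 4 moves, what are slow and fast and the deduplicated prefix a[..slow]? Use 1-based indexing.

slow=1 fast=2: a[fast]=2=a[slow] dup, fast++
slow=1 fast=3: a[fast]=3≠a[slow]=2 write a[2]=3, slow++,fast++
slow=2 fast=4: a[fast]=7≠a[slow]=3 write a[3]=7, slow++,fast++
slow=3 fast=5: a[fast]=9≠a[slow]=7 write a[4]=9, slow++,fast++

slow=4, fast=6, prefix=[2, 3, 7, 9]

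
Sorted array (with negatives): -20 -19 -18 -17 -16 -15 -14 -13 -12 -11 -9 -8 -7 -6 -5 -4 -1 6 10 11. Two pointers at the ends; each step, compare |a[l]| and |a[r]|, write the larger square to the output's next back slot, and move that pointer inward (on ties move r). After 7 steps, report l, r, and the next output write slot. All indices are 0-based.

l=7, r=19, next write slot=12

l=0 r=19: |-20|>|11| out[19]=400, l++
l=1 r=19: |-19|>|11| out[18]=361, l++
l=2 r=19: |-18|>|11| out[17]=324, l++
l=3 r=19: |-17|>|11| out[16]=289, l++
l=4 r=19: |-16|>|11| out[15]=256, l++
l=5 r=19: |-15|>|11| out[14]=225, l++
l=6 r=19: |-14|>|11| out[13]=196, l++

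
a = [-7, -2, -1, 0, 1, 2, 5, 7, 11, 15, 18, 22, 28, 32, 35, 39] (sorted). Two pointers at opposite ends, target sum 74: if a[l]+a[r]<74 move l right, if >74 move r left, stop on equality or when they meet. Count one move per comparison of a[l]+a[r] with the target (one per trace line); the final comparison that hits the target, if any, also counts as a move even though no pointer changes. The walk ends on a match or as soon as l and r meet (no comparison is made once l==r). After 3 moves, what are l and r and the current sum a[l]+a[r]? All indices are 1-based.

[1,16] -7+39=32 <74 → l++
[2,16] -2+39=37 <74 → l++
[3,16] -1+39=38 <74 → l++

l=4, r=16, sum=39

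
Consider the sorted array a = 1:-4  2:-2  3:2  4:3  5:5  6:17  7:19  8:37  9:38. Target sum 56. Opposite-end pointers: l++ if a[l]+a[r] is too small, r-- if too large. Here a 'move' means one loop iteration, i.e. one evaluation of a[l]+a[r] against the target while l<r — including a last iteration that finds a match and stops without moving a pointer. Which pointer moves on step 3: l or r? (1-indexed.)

[1,9] -4+38=34 <56 → l++
[2,9] -2+38=36 <56 → l++
[3,9] 2+38=40 <56 → l++

l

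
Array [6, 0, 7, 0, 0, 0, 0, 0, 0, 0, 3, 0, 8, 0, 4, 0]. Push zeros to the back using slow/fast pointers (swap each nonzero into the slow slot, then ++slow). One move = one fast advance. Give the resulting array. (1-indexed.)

[6, 7, 3, 8, 4, 0, 0, 0, 0, 0, 0, 0, 0, 0, 0, 0]

slow=1 fast=1: a[fast]=6≠0 swap→a[1]=6, slow++,fast++
slow=2 fast=2: a[fast]=0, fast++
slow=2 fast=3: a[fast]=7≠0 swap→a[2]=7, slow++,fast++
slow=3 fast=4: a[fast]=0, fast++
slow=3 fast=5: a[fast]=0, fast++
slow=3 fast=6: a[fast]=0, fast++
slow=3 fast=7: a[fast]=0, fast++
slow=3 fast=8: a[fast]=0, fast++
slow=3 fast=9: a[fast]=0, fast++
slow=3 fast=10: a[fast]=0, fast++
slow=3 fast=11: a[fast]=3≠0 swap→a[3]=3, slow++,fast++
slow=4 fast=12: a[fast]=0, fast++
slow=4 fast=13: a[fast]=8≠0 swap→a[4]=8, slow++,fast++
slow=5 fast=14: a[fast]=0, fast++
slow=5 fast=15: a[fast]=4≠0 swap→a[5]=4, slow++,fast++
slow=6 fast=16: a[fast]=0, fast++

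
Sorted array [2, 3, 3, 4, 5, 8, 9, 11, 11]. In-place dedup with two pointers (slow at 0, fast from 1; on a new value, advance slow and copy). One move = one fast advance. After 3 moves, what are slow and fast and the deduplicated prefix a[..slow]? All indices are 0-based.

slow=2, fast=4, prefix=[2, 3, 4]

(s=0,f=1) a[fast]=3≠a[slow]=2 write a[1]=3 → slow++,fast++
(s=1,f=2) a[fast]=3=a[slow] dup → fast++
(s=1,f=3) a[fast]=4≠a[slow]=3 write a[2]=4 → slow++,fast++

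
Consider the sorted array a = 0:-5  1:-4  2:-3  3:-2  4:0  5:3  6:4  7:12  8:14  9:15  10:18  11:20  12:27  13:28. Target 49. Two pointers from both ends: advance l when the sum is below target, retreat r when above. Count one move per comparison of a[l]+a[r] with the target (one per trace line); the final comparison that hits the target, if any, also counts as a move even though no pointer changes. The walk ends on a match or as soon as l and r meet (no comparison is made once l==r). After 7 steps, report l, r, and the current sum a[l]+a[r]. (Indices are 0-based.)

l=7, r=13, sum=40

[0,13] -5+28=23 <49 → l++
[1,13] -4+28=24 <49 → l++
[2,13] -3+28=25 <49 → l++
[3,13] -2+28=26 <49 → l++
[4,13] 0+28=28 <49 → l++
[5,13] 3+28=31 <49 → l++
[6,13] 4+28=32 <49 → l++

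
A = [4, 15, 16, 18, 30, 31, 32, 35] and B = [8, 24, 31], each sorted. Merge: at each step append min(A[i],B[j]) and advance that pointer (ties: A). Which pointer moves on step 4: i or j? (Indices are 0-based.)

i=0 j=0: A[i]=4<=B[j]=8 take 4, i++
i=1 j=0: A[i]=15>B[j]=8 take 8, j++
i=1 j=1: A[i]=15<=B[j]=24 take 15, i++
i=2 j=1: A[i]=16<=B[j]=24 take 16, i++

i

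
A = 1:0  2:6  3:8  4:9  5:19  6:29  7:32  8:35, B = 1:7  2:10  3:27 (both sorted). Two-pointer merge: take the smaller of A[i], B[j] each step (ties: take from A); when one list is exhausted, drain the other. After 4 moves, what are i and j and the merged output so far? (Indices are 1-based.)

[i=1,j=1] A[i]=0<=B[j]=7 take 0 → i++
[i=2,j=1] A[i]=6<=B[j]=7 take 6 → i++
[i=3,j=1] A[i]=8>B[j]=7 take 7 → j++
[i=3,j=2] A[i]=8<=B[j]=10 take 8 → i++

i=4, j=2, merged so far=[0, 6, 7, 8]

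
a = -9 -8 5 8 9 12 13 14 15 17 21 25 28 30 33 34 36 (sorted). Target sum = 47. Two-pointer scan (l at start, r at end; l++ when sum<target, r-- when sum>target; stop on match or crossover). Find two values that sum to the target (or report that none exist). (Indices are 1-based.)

(13, 34)

l=1 r=17: -9+36=27 <47, l++
l=2 r=17: -8+36=28 <47, l++
l=3 r=17: 5+36=41 <47, l++
l=4 r=17: 8+36=44 <47, l++
l=5 r=17: 9+36=45 <47, l++
l=6 r=17: 12+36=48 >47, r--
l=6 r=16: 12+34=46 <47, l++
l=7 r=16: 13+34=47, found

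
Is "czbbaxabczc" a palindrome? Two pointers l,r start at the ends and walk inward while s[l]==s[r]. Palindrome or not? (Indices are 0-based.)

l=0 r=10: 'c'=='c', l++,r--
l=1 r=9: 'z'=='z', l++,r--
l=2 r=8: 'b'!='c', stop

not a palindrome (mismatch at 2,8)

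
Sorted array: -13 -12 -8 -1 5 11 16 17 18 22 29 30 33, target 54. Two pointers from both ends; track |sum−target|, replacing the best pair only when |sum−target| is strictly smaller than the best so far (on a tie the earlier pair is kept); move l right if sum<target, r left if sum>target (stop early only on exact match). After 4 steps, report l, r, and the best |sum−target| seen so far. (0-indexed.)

l=0 r=12: -13+33=20 d=34 *, l++
l=1 r=12: -12+33=21 d=33 *, l++
l=2 r=12: -8+33=25 d=29 *, l++
l=3 r=12: -1+33=32 d=22 *, l++

l=4, r=12, best |Δ|=22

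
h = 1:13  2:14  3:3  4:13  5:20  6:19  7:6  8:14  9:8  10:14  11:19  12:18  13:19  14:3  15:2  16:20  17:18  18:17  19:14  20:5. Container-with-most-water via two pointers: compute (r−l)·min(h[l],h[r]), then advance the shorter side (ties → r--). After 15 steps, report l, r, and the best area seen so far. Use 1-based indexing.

l=5, r=9, best area=238

[1,20] min(13,5)*19=95 best=95 * → r--
[1,19] min(13,14)*18=234 best=234 * → l++
[2,19] min(14,14)*17=238 best=238 * → r--
[2,18] min(14,17)*16=224 best=238 → l++
[3,18] min(3,17)*15=45 best=238 → l++
[4,18] min(13,17)*14=182 best=238 → l++
[5,18] min(20,17)*13=221 best=238 → r--
[5,17] min(20,18)*12=216 best=238 → r--
[5,16] min(20,20)*11=220 best=238 → r--
[5,15] min(20,2)*10=20 best=238 → r--
[5,14] min(20,3)*9=27 best=238 → r--
[5,13] min(20,19)*8=152 best=238 → r--
[5,12] min(20,18)*7=126 best=238 → r--
[5,11] min(20,19)*6=114 best=238 → r--
[5,10] min(20,14)*5=70 best=238 → r--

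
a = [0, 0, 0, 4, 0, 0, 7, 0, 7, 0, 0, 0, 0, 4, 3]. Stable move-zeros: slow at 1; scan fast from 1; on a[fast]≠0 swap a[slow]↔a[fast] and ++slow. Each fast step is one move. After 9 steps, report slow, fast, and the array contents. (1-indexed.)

(s=1,f=1) a[fast]=0 → fast++
(s=1,f=2) a[fast]=0 → fast++
(s=1,f=3) a[fast]=0 → fast++
(s=1,f=4) a[fast]=4≠0 swap→a[1]=4 → slow++,fast++
(s=2,f=5) a[fast]=0 → fast++
(s=2,f=6) a[fast]=0 → fast++
(s=2,f=7) a[fast]=7≠0 swap→a[2]=7 → slow++,fast++
(s=3,f=8) a[fast]=0 → fast++
(s=3,f=9) a[fast]=7≠0 swap→a[3]=7 → slow++,fast++

slow=4, fast=10, a=[4, 7, 7, 0, 0, 0, 0, 0, 0, 0, 0, 0, 0, 4, 3]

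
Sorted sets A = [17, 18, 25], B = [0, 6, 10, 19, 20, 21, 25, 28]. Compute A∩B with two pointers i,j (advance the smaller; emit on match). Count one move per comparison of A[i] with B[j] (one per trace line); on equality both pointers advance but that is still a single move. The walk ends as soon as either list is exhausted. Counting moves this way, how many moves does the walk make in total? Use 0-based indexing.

9 moves

i=0 j=0: 17>0, j++
i=0 j=1: 17>6, j++
i=0 j=2: 17>10, j++
i=0 j=3: 17<19, i++
i=1 j=3: 18<19, i++
i=2 j=3: 25>19, j++
i=2 j=4: 25>20, j++
i=2 j=5: 25>21, j++
i=2 j=6: 25==25 emit, i++,j++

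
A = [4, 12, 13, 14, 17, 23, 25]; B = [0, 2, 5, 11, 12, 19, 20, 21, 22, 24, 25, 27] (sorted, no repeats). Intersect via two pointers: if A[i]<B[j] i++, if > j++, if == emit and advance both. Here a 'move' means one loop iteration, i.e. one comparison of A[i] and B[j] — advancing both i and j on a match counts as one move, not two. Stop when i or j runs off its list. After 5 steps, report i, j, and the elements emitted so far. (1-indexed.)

i=2, j=5, emitted=[]

i=1 j=1: 4>0, j++
i=1 j=2: 4>2, j++
i=1 j=3: 4<5, i++
i=2 j=3: 12>5, j++
i=2 j=4: 12>11, j++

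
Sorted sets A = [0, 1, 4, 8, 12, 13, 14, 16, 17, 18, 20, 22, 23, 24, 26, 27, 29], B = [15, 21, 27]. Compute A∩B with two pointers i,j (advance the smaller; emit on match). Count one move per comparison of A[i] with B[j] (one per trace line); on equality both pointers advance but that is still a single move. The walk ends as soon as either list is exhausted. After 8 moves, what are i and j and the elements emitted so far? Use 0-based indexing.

[i=0,j=0] 0<15 → i++
[i=1,j=0] 1<15 → i++
[i=2,j=0] 4<15 → i++
[i=3,j=0] 8<15 → i++
[i=4,j=0] 12<15 → i++
[i=5,j=0] 13<15 → i++
[i=6,j=0] 14<15 → i++
[i=7,j=0] 16>15 → j++

i=7, j=1, emitted=[]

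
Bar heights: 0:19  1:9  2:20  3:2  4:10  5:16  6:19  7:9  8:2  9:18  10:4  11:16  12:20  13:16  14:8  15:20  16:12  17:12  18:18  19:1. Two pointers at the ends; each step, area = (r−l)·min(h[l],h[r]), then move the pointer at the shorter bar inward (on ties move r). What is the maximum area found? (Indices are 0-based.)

max area = 324

l=0 r=19: min(19,1)*19=19 best=19 *, r--
l=0 r=18: min(19,18)*18=324 best=324 *, r--
l=0 r=17: min(19,12)*17=204 best=324, r--
l=0 r=16: min(19,12)*16=192 best=324, r--
l=0 r=15: min(19,20)*15=285 best=324, l++
l=1 r=15: min(9,20)*14=126 best=324, l++
l=2 r=15: min(20,20)*13=260 best=324, r--
l=2 r=14: min(20,8)*12=96 best=324, r--
l=2 r=13: min(20,16)*11=176 best=324, r--
l=2 r=12: min(20,20)*10=200 best=324, r--
l=2 r=11: min(20,16)*9=144 best=324, r--
l=2 r=10: min(20,4)*8=32 best=324, r--
l=2 r=9: min(20,18)*7=126 best=324, r--
l=2 r=8: min(20,2)*6=12 best=324, r--
l=2 r=7: min(20,9)*5=45 best=324, r--
l=2 r=6: min(20,19)*4=76 best=324, r--
l=2 r=5: min(20,16)*3=48 best=324, r--
l=2 r=4: min(20,10)*2=20 best=324, r--
l=2 r=3: min(20,2)*1=2 best=324, r--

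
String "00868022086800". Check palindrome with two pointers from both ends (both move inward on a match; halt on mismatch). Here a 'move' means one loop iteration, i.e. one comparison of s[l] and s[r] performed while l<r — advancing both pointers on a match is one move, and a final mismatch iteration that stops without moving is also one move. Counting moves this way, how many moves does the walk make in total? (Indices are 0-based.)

7 moves

[0,13] '0'=='0' → l++,r--
[1,12] '0'=='0' → l++,r--
[2,11] '8'=='8' → l++,r--
[3,10] '6'=='6' → l++,r--
[4,9] '8'=='8' → l++,r--
[5,8] '0'=='0' → l++,r--
[6,7] '2'=='2' → l++,r--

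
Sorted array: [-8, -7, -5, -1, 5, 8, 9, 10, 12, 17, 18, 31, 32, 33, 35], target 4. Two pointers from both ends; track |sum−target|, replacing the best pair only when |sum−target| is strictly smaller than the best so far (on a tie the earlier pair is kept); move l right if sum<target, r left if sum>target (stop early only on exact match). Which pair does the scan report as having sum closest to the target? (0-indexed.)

l=0 r=14: -8+35=27 d=23 *, r--
l=0 r=13: -8+33=25 d=21 *, r--
l=0 r=12: -8+32=24 d=20 *, r--
l=0 r=11: -8+31=23 d=19 *, r--
l=0 r=10: -8+18=10 d=6 *, r--
l=0 r=9: -8+17=9 d=5 *, r--
l=0 r=8: -8+12=4 d=0 *, stop

pair (-8, 12) with sum 4 (|Δ|=0)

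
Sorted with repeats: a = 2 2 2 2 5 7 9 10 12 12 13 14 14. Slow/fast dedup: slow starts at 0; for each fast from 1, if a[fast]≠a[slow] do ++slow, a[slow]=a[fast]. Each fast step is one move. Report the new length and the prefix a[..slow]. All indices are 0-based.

slow=0 fast=1: a[fast]=2=a[slow] dup, fast++
slow=0 fast=2: a[fast]=2=a[slow] dup, fast++
slow=0 fast=3: a[fast]=2=a[slow] dup, fast++
slow=0 fast=4: a[fast]=5≠a[slow]=2 write a[1]=5, slow++,fast++
slow=1 fast=5: a[fast]=7≠a[slow]=5 write a[2]=7, slow++,fast++
slow=2 fast=6: a[fast]=9≠a[slow]=7 write a[3]=9, slow++,fast++
slow=3 fast=7: a[fast]=10≠a[slow]=9 write a[4]=10, slow++,fast++
slow=4 fast=8: a[fast]=12≠a[slow]=10 write a[5]=12, slow++,fast++
slow=5 fast=9: a[fast]=12=a[slow] dup, fast++
slow=5 fast=10: a[fast]=13≠a[slow]=12 write a[6]=13, slow++,fast++
slow=6 fast=11: a[fast]=14≠a[slow]=13 write a[7]=14, slow++,fast++
slow=7 fast=12: a[fast]=14=a[slow] dup, fast++

length 8; prefix = [2, 5, 7, 9, 10, 12, 13, 14]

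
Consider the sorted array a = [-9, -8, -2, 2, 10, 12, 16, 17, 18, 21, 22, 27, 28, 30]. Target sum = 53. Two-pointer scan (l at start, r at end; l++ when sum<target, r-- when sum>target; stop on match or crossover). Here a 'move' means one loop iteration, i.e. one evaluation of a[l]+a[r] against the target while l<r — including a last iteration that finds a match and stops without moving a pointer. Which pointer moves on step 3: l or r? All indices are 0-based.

l=0 r=13: -9+30=21 <53, l++
l=1 r=13: -8+30=22 <53, l++
l=2 r=13: -2+30=28 <53, l++

l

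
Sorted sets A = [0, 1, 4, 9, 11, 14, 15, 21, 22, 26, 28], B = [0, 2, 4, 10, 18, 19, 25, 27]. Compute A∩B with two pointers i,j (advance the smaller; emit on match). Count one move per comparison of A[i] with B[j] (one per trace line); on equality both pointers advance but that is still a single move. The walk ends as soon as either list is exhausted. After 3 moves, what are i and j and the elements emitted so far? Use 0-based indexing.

i=2, j=2, emitted=[0]

i=0 j=0: 0==0 emit, i++,j++
i=1 j=1: 1<2, i++
i=2 j=1: 4>2, j++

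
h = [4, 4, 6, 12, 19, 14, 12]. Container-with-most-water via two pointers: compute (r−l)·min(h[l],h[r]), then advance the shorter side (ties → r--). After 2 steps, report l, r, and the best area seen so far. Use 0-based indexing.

l=2, r=6, best area=24

l=0 r=6: min(4,12)*6=24 best=24 *, l++
l=1 r=6: min(4,12)*5=20 best=24, l++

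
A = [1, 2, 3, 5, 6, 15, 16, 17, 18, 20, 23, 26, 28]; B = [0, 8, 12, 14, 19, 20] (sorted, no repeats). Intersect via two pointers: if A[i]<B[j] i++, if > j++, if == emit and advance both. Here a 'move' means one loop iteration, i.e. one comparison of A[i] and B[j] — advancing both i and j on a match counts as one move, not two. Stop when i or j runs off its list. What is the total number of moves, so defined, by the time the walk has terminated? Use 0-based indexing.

i=0 j=0: 1>0, j++
i=0 j=1: 1<8, i++
i=1 j=1: 2<8, i++
i=2 j=1: 3<8, i++
i=3 j=1: 5<8, i++
i=4 j=1: 6<8, i++
i=5 j=1: 15>8, j++
i=5 j=2: 15>12, j++
i=5 j=3: 15>14, j++
i=5 j=4: 15<19, i++
i=6 j=4: 16<19, i++
i=7 j=4: 17<19, i++
i=8 j=4: 18<19, i++
i=9 j=4: 20>19, j++
i=9 j=5: 20==20 emit, i++,j++

15 moves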